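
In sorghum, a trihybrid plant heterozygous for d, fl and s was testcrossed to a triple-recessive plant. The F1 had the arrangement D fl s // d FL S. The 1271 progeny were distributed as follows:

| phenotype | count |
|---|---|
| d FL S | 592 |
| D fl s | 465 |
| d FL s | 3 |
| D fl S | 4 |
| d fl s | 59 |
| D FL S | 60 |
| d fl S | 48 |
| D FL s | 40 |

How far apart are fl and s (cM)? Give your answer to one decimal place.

The two rarest classes, D fl S and d FL s, are the double crossovers. Comparing them with the parentals, only the s allele has switched, so s is the middle locus and the order is d – s – fl.
Crossovers in the s–fl interval produce the single-crossover classes D FL s and d fl S (40 + 48 = 88) plus the double crossovers (7).
RF(s–fl) = (88 + 7) / 1271 = 95/1271 = 0.0747 → 7.5 cM.

7.5 cM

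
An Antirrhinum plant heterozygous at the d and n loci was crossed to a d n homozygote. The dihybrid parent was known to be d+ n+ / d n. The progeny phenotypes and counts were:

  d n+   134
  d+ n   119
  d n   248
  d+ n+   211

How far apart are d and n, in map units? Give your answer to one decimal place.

35.5 map units

The recombinant classes are d+ n and d n+: 119 + 134 = 253.
Recombination frequency = 253/712 = 0.3553 ≈ 35.5%, i.e. 35.5 map units.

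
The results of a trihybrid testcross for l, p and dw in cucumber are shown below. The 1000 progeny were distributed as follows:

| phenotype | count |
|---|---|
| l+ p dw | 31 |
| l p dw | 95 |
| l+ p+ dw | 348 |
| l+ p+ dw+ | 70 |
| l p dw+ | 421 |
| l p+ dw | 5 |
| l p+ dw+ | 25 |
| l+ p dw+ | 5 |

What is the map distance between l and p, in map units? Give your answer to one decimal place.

6.6 map units

The two most frequent reciprocal classes, l p dw+ and l+ p+ dw, are the parental types, so the F1 was l p dw+ / l+ p+ dw.
The two rarest classes, l+ p dw+ and l p+ dw, are the double crossovers. Comparing them with the parentals, only the l allele has switched, so l is the middle locus and the order is dw – l – p.
Crossovers in the l–p interval produce the single-crossover classes l p+ dw+ and l+ p dw (25 + 31 = 56) plus the double crossovers (10).
RF(l–p) = (56 + 10) / 1000 = 66/1000 = 0.0660 → 6.6 map units.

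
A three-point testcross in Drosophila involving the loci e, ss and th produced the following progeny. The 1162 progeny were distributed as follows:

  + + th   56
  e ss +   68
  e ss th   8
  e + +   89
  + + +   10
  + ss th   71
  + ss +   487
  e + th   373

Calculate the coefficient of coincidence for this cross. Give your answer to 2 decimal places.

0.83

The two most frequent reciprocal classes, e + th and + ss +, are the parental types, so the F1 was e + th / + ss +.
The two rarest classes, e ss th and + + +, are the double crossovers. Comparing them with the parentals, only the ss allele has switched, so ss is the middle locus and the order is th – ss – e.
th–ss: (160 + 18)/1162 = 0.1532; ss–e: (124 + 18)/1162 = 0.1222.
Expected DCO frequency = 0.1532 × 0.1222 ≈ 0.01872; observed = 18/1162 ≈ 0.01549.
Coefficient of coincidence = 0.01549/0.01872 ≈ 0.83.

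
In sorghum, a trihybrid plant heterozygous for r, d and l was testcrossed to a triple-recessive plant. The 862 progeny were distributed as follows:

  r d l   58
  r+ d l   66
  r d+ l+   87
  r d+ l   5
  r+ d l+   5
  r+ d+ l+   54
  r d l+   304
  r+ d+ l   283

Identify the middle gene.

The two most frequent reciprocal classes, r+ d+ l and r d l+, are the parental types, so the F1 was r+ d+ l / r d l+.
The two rarest classes, r d+ l and r+ d l+, are the double crossovers. Comparing them with the parentals, only the r allele has switched, so r is the middle locus and the order is l – r – d.

r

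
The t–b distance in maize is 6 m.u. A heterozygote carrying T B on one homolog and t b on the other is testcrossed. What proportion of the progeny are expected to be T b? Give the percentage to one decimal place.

3.0%

A map distance of 6 m.u. corresponds to a recombination frequency of 0.060.
The F1 is T B / t b, so T b is a recombinant gamete class with expected frequency r/2 = 0.060/2 = 0.0300.
That is 0.0300 = 3.0% of the progeny.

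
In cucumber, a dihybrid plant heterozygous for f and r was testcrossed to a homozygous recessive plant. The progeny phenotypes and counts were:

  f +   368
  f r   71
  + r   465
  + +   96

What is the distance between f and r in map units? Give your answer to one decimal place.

16.7 map units

The two most frequent classes, + r (465) and f + (368), are the parental types, so the F1 was + r / f +.
The recombinant classes are + + and f r: 96 + 71 = 167.
Recombination frequency = 167/1000 = 0.1670 ≈ 16.7%, i.e. 16.7 map units.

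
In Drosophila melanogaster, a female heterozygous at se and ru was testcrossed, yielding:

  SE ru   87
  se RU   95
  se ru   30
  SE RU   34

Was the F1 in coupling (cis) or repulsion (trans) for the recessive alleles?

The two most frequent classes are SE ru (87) and se RU (95); these are the parental (non-recombinant) types.
So the F1 carried SE ru on one chromosome and se RU on the other — the recessive alleles are on opposite chromosomes (trans / repulsion).

trans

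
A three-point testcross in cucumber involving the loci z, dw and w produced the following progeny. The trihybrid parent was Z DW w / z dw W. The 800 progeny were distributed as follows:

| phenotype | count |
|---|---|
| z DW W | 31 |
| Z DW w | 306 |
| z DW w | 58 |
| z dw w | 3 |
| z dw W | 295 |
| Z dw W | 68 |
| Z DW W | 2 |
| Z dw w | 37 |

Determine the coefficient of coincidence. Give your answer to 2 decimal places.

The two rarest classes, Z DW W and z dw w, are the double crossovers. Comparing them with the parentals, only the w allele has switched, so w is the middle locus and the order is dw – w – z.
dw–w: (68 + 5)/800 = 0.0912; w–z: (126 + 5)/800 = 0.1638.
Expected DCO frequency = 0.0912 × 0.1638 ≈ 0.01494; observed = 5/800 ≈ 0.00625.
Coefficient of coincidence = 0.00625/0.01494 ≈ 0.42.

0.42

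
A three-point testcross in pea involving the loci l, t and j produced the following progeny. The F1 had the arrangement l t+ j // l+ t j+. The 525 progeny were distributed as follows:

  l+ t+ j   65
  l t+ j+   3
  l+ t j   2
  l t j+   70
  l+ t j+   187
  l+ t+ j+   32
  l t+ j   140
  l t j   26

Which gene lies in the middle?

j

The two rarest classes, l t+ j+ and l+ t j, are the double crossovers. Comparing them with the parentals, only the j allele has switched, so j is the middle locus and the order is l – j – t.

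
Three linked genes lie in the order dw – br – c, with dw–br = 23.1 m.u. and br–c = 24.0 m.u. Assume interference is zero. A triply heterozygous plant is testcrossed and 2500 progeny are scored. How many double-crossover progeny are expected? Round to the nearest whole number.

139

Map distances give recombination frequencies of 0.231 and 0.240 for the two intervals.
With no interference, expected double-crossover frequency = 0.231 × 0.240 = 0.05544.
Expected number = 0.05544 × 2500 = 138.60 ≈ 139.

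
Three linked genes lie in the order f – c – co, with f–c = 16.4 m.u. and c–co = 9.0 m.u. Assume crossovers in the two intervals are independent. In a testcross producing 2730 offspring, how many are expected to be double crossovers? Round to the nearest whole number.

40

Map distances give recombination frequencies of 0.164 and 0.090 for the two intervals.
With no interference, expected double-crossover frequency = 0.164 × 0.090 = 0.01476.
Expected number = 0.01476 × 2730 = 40.29 ≈ 40.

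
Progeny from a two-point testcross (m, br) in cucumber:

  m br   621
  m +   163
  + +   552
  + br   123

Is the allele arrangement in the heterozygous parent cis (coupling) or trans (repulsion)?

The two most frequent classes are + + (552) and m br (621); these are the parental (non-recombinant) types.
So the F1 carried + + on one chromosome and m br on the other — the recessive alleles are on the same chromosome (cis / coupling).

cis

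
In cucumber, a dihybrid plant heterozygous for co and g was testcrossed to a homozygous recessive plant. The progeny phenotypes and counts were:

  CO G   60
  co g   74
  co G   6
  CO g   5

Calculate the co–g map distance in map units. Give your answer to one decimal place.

7.6 map units

The two most frequent classes, CO G (60) and co g (74), are the parental types, so the F1 was CO G / co g.
The recombinant classes are CO g and co G: 5 + 6 = 11.
Recombination frequency = 11/145 = 0.0759 ≈ 7.6%, i.e. 7.6 map units.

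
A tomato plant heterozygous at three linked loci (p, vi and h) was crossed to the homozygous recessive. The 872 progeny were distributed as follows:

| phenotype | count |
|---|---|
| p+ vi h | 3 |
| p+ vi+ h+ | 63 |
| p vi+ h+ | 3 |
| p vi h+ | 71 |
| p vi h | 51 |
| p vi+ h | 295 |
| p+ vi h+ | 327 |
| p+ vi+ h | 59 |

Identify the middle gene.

h

The two most frequent reciprocal classes, p vi+ h and p+ vi h+, are the parental types, so the F1 was p vi+ h / p+ vi h+.
The two rarest classes, p vi+ h+ and p+ vi h, are the double crossovers. Comparing them with the parentals, only the h allele has switched, so h is the middle locus and the order is vi – h – p.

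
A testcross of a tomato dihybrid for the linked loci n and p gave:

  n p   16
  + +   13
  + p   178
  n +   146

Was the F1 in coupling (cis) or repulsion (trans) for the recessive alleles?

trans

The two most frequent classes are + p (178) and n + (146); these are the parental (non-recombinant) types.
So the F1 carried + p on one chromosome and n + on the other — the recessive alleles are on opposite chromosomes (trans / repulsion).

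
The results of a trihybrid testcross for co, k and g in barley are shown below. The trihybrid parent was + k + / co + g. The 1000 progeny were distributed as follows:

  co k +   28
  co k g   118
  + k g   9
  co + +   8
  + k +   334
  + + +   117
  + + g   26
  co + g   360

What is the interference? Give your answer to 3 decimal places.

0.050

The two rarest classes, + k g and co + +, are the double crossovers. Comparing them with the parentals, only the g allele has switched, so g is the middle locus and the order is k – g – co.
k–g: (235 + 17)/1000 = 0.2520; g–co: (54 + 17)/1000 = 0.0710.
Expected DCO frequency = 0.2520 × 0.0710 ≈ 0.01789; observed = 17/1000 ≈ 0.01700.
Coefficient of coincidence = 0.01700/0.01789 ≈ 0.950; interference = 1 − 0.950 = 0.050.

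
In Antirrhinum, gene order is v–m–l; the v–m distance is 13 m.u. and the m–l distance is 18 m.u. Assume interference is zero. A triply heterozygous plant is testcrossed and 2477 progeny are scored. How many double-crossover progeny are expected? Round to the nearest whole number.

58

Map distances give recombination frequencies of 0.130 and 0.180 for the two intervals.
With no interference, expected double-crossover frequency = 0.130 × 0.180 = 0.02340.
Expected number = 0.02340 × 2477 = 57.96 ≈ 58.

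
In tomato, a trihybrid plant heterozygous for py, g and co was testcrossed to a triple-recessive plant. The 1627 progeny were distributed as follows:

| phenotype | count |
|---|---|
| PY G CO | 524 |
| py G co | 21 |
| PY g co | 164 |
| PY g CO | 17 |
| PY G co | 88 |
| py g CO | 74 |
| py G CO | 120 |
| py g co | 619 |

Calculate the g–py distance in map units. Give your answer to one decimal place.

19.8 map units

The two most frequent reciprocal classes, py g co and PY G CO, are the parental types, so the F1 was py g co / PY G CO.
The two rarest classes, py G co and PY g CO, are the double crossovers. Comparing them with the parentals, only the g allele has switched, so g is the middle locus and the order is co – g – py.
Crossovers in the g–py interval produce the single-crossover classes PY g co and py G CO (164 + 120 = 284) plus the double crossovers (38).
RF(g–py) = (284 + 38) / 1627 = 322/1627 = 0.1979 → 19.8 map units.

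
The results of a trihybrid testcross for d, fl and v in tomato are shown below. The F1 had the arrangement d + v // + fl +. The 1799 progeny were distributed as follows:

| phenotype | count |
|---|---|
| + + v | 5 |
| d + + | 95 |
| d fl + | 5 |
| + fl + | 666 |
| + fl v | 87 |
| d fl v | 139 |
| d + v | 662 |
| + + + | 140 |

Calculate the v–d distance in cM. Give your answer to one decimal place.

10.7 cM

The two rarest classes, + + v and d fl +, are the double crossovers. Comparing them with the parentals, only the d allele has switched, so d is the middle locus and the order is v – d – fl.
Crossovers in the v–d interval produce the single-crossover classes d + + and + fl v (95 + 87 = 182) plus the double crossovers (10).
RF(v–d) = (182 + 10) / 1799 = 192/1799 = 0.1067 → 10.7 cM.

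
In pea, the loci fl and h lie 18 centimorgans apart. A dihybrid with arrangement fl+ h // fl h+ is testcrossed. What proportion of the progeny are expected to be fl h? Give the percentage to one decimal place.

A map distance of 18 centimorgans corresponds to a recombination frequency of 0.180.
The F1 is fl+ h / fl h+, so fl h is a recombinant gamete class with expected frequency r/2 = 0.180/2 = 0.0900.
That is 0.0900 = 9.0% of the progeny.

9.0%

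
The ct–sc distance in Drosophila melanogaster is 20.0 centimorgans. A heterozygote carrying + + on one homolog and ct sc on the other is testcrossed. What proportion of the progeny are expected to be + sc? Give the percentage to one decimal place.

10.0%

A map distance of 20.0 centimorgans corresponds to a recombination frequency of 0.200.
The F1 is + + / ct sc, so + sc is a recombinant gamete class with expected frequency r/2 = 0.200/2 = 0.1000.
That is 0.1000 = 10.0% of the progeny.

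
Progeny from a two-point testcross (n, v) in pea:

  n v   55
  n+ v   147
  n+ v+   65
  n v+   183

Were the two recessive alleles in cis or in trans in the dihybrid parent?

The two most frequent classes are n+ v (147) and n v+ (183); these are the parental (non-recombinant) types.
So the F1 carried n+ v on one chromosome and n v+ on the other — the recessive alleles are on opposite chromosomes (trans / repulsion).

trans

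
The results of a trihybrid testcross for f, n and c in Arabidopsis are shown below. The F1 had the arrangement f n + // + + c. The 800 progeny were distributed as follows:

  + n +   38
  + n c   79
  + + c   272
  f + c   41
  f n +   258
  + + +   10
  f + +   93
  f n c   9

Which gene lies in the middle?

c

The two rarest classes, f n c and + + +, are the double crossovers. Comparing them with the parentals, only the c allele has switched, so c is the middle locus and the order is f – c – n.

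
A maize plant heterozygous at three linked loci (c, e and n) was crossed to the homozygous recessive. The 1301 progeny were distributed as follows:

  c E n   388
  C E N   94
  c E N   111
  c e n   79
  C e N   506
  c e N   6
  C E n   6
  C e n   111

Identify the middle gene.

The two most frequent reciprocal classes, C e N and c E n, are the parental types, so the F1 was C e N / c E n.
The two rarest classes, c e N and C E n, are the double crossovers. Comparing them with the parentals, only the c allele has switched, so c is the middle locus and the order is e – c – n.

c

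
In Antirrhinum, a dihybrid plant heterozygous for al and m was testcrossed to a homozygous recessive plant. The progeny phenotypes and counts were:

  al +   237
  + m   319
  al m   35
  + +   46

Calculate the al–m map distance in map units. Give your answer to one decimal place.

12.7 map units

The two most frequent classes, + m (319) and al + (237), are the parental types, so the F1 was + m / al +.
The recombinant classes are + + and al m: 46 + 35 = 81.
Recombination frequency = 81/637 = 0.1272 ≈ 12.7%, i.e. 12.7 map units.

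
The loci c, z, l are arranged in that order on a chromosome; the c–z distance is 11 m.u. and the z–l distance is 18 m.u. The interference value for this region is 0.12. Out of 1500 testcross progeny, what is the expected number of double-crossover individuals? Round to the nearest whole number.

26

Map distances give recombination frequencies of 0.110 and 0.180 for the two intervals.
With interference 0.12 (so coincidence = 0.88), expected double-crossover frequency = 0.110 × 0.180 × 0.88 = 0.01742.
Expected number = 0.01742 × 1500 = 26.14 ≈ 26.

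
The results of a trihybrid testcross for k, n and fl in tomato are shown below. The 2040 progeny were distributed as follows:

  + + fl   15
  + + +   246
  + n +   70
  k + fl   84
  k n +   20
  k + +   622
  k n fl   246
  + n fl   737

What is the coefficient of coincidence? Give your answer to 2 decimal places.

0.72

The two most frequent reciprocal classes, + n fl and k + +, are the parental types, so the F1 was + n fl / k + +.
The two rarest classes, + + fl and k n +, are the double crossovers. Comparing them with the parentals, only the n allele has switched, so n is the middle locus and the order is fl – n – k.
fl–n: (154 + 35)/2040 = 0.0926; n–k: (492 + 35)/2040 = 0.2583.
Expected DCO frequency = 0.0926 × 0.2583 ≈ 0.02392; observed = 35/2040 ≈ 0.01716.
Coefficient of coincidence = 0.01716/0.02392 ≈ 0.72.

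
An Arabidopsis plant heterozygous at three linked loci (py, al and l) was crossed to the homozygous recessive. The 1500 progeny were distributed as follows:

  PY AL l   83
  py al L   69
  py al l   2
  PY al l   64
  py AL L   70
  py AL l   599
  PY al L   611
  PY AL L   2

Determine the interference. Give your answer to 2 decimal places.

The two most frequent reciprocal classes, PY al L and py AL l, are the parental types, so the F1 was PY al L / py AL l.
The two rarest classes, PY AL L and py al l, are the double crossovers. Comparing them with the parentals, only the al allele has switched, so al is the middle locus and the order is l – al – py.
l–al: (134 + 4)/1500 = 0.0920; al–py: (152 + 4)/1500 = 0.1040.
Expected DCO frequency = 0.0920 × 0.1040 ≈ 0.00957; observed = 4/1500 ≈ 0.00267.
Coefficient of coincidence = 0.00267/0.00957 ≈ 0.28; interference = 1 − 0.28 = 0.72.

0.72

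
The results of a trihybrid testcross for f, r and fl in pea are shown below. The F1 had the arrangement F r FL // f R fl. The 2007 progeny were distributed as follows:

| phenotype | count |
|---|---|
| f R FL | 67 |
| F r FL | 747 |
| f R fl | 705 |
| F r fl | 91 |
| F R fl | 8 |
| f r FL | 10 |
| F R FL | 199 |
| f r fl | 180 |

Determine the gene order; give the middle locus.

The two rarest classes, f r FL and F R fl, are the double crossovers. Comparing them with the parentals, only the f allele has switched, so f is the middle locus and the order is fl – f – r.

f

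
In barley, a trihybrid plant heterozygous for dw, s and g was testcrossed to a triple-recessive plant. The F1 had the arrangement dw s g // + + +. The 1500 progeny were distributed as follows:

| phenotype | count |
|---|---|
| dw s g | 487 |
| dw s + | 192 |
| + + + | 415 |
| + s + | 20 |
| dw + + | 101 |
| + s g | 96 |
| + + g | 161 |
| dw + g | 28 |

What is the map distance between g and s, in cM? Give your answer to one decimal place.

The two rarest classes, dw + g and + s +, are the double crossovers. Comparing them with the parentals, only the s allele has switched, so s is the middle locus and the order is dw – s – g.
Crossovers in the s–g interval produce the single-crossover classes dw s + and + + g (192 + 161 = 353) plus the double crossovers (48).
RF(s–g) = (353 + 48) / 1500 = 401/1500 = 0.2673 → 26.7 cM.

26.7 cM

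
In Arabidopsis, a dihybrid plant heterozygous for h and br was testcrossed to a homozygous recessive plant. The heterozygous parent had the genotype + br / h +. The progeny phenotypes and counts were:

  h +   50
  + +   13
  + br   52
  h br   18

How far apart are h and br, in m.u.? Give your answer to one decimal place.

23.3 m.u.

The recombinant classes are + + and h br: 13 + 18 = 31.
Recombination frequency = 31/133 = 0.2331 ≈ 23.3%, i.e. 23.3 m.u.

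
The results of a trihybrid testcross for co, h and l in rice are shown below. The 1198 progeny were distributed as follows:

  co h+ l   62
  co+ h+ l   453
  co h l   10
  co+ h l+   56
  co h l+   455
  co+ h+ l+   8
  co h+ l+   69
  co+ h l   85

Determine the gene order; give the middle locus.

l

The two most frequent reciprocal classes, co+ h+ l and co h l+, are the parental types, so the F1 was co+ h+ l / co h l+.
The two rarest classes, co+ h+ l+ and co h l, are the double crossovers. Comparing them with the parentals, only the l allele has switched, so l is the middle locus and the order is h – l – co.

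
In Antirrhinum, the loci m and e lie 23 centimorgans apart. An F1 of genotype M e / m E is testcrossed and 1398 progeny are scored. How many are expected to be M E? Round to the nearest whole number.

161

A map distance of 23 centimorgans corresponds to a recombination frequency of 0.230.
The F1 is M e / m E, so M E is a recombinant gamete class with expected frequency r/2 = 0.230/2 = 0.1150.
Expected number = 0.1150 × 1398 = 160.77 ≈ 161.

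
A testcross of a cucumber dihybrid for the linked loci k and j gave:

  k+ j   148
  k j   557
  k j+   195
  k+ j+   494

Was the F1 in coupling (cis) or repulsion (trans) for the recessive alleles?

The two most frequent classes are k+ j+ (494) and k j (557); these are the parental (non-recombinant) types.
So the F1 carried k+ j+ on one chromosome and k j on the other — the recessive alleles are on the same chromosome (cis / coupling).

cis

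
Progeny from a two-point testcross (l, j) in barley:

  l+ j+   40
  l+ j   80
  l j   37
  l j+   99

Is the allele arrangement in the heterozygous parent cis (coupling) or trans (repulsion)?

The two most frequent classes are l+ j (80) and l j+ (99); these are the parental (non-recombinant) types.
So the F1 carried l+ j on one chromosome and l j+ on the other — the recessive alleles are on opposite chromosomes (trans / repulsion).

trans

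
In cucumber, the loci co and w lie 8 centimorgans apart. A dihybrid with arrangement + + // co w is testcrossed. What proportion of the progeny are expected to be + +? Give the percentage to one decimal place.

46.0%

A map distance of 8 centimorgans corresponds to a recombination frequency of 0.080.
The F1 is + + / co w, so + + is a parental gamete class with expected frequency (1 − r)/2 = 0.920/2 = 0.4600.
That is 0.4600 = 46.0% of the progeny.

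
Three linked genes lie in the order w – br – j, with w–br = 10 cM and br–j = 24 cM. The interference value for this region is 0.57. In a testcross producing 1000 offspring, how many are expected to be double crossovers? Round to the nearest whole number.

Map distances give recombination frequencies of 0.100 and 0.240 for the two intervals.
With interference 0.57 (so coincidence = 0.43), expected double-crossover frequency = 0.100 × 0.240 × 0.43 = 0.01032.
Expected number = 0.01032 × 1000 = 10.32 ≈ 10.

10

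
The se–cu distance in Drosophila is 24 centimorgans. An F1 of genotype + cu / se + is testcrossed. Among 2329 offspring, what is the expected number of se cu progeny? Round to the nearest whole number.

279

A map distance of 24 centimorgans corresponds to a recombination frequency of 0.240.
The F1 is + cu / se +, so se cu is a recombinant gamete class with expected frequency r/2 = 0.240/2 = 0.1200.
Expected number = 0.1200 × 2329 = 279.48 ≈ 279.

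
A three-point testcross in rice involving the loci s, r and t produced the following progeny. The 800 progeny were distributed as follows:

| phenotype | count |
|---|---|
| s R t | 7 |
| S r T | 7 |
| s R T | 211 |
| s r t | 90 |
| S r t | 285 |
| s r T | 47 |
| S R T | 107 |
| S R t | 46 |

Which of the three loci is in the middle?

The two most frequent reciprocal classes, s R T and S r t, are the parental types, so the F1 was s R T / S r t.
The two rarest classes, s R t and S r T, are the double crossovers. Comparing them with the parentals, only the t allele has switched, so t is the middle locus and the order is s – t – r.

t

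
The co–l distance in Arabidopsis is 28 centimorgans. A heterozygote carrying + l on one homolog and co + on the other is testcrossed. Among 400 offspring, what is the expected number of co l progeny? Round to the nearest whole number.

56

A map distance of 28 centimorgans corresponds to a recombination frequency of 0.280.
The F1 is + l / co +, so co l is a recombinant gamete class with expected frequency r/2 = 0.280/2 = 0.1400.
Expected number = 0.1400 × 400 = 56.00 ≈ 56.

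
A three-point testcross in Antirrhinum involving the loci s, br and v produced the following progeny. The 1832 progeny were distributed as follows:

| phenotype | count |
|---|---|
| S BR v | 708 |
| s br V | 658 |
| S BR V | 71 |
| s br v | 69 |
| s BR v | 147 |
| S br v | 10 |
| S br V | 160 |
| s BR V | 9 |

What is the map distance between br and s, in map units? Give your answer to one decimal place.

The two most frequent reciprocal classes, S BR v and s br V, are the parental types, so the F1 was S BR v / s br V.
The two rarest classes, S br v and s BR V, are the double crossovers. Comparing them with the parentals, only the br allele has switched, so br is the middle locus and the order is s – br – v.
Crossovers in the s–br interval produce the single-crossover classes s BR v and S br V (147 + 160 = 307) plus the double crossovers (19).
RF(s–br) = (307 + 19) / 1832 = 326/1832 = 0.1779 → 17.8 map units.

17.8 map units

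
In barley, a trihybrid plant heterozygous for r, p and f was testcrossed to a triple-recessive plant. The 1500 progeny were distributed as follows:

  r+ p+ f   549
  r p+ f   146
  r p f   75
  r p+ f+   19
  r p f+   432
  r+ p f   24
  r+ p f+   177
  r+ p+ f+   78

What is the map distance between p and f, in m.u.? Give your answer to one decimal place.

13.1 m.u.

The two most frequent reciprocal classes, r p f+ and r+ p+ f, are the parental types, so the F1 was r p f+ / r+ p+ f.
The two rarest classes, r p+ f+ and r+ p f, are the double crossovers. Comparing them with the parentals, only the p allele has switched, so p is the middle locus and the order is f – p – r.
Crossovers in the f–p interval produce the single-crossover classes r p f and r+ p+ f+ (75 + 78 = 153) plus the double crossovers (43).
RF(f–p) = (153 + 43) / 1500 = 196/1500 = 0.1307 → 13.1 m.u.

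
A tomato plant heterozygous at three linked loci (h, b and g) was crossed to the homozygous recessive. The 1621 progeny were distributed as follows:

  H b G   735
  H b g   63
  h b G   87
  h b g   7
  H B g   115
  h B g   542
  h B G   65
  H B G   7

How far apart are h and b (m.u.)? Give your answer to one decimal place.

13.3 m.u.

The two most frequent reciprocal classes, H b G and h B g, are the parental types, so the F1 was H b G / h B g.
The two rarest classes, H B G and h b g, are the double crossovers. Comparing them with the parentals, only the b allele has switched, so b is the middle locus and the order is g – b – h.
Crossovers in the b–h interval produce the single-crossover classes h b G and H B g (87 + 115 = 202) plus the double crossovers (14).
RF(b–h) = (202 + 14) / 1621 = 216/1621 = 0.1333 → 13.3 m.u.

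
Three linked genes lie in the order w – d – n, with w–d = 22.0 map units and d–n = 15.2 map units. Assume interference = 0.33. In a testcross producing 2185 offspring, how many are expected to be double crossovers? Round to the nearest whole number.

49

Map distances give recombination frequencies of 0.220 and 0.152 for the two intervals.
With interference 0.33 (so coincidence = 0.67), expected double-crossover frequency = 0.220 × 0.152 × 0.67 = 0.02240.
Expected number = 0.02240 × 2185 = 48.95 ≈ 49.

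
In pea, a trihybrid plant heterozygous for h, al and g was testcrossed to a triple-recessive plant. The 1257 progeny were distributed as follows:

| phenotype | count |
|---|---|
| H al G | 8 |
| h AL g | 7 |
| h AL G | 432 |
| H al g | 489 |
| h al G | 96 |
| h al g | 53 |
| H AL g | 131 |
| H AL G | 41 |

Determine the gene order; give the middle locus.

g

The two most frequent reciprocal classes, h AL G and H al g, are the parental types, so the F1 was h AL G / H al g.
The two rarest classes, h AL g and H al G, are the double crossovers. Comparing them with the parentals, only the g allele has switched, so g is the middle locus and the order is h – g – al.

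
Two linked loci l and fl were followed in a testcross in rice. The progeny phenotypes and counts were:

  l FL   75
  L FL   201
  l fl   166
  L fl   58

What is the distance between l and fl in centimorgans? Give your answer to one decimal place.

26.6 centimorgans

The two most frequent classes, L FL (201) and l fl (166), are the parental types, so the F1 was L FL / l fl.
The recombinant classes are L fl and l FL: 58 + 75 = 133.
Recombination frequency = 133/500 = 0.2660 ≈ 26.6%, i.e. 26.6 centimorgans.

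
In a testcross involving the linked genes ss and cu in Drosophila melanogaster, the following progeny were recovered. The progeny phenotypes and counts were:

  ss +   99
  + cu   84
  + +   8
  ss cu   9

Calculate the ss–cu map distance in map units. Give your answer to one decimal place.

8.5 map units

The two most frequent classes, + cu (84) and ss + (99), are the parental types, so the F1 was + cu / ss +.
The recombinant classes are + + and ss cu: 8 + 9 = 17.
Recombination frequency = 17/200 = 0.0850 ≈ 8.5%, i.e. 8.5 map units.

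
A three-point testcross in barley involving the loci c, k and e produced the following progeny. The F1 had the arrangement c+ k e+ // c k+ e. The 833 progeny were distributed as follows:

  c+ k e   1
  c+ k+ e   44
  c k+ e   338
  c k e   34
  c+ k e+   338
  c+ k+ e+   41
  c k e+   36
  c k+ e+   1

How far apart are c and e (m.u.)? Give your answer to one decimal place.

The two rarest classes, c+ k e and c k+ e+, are the double crossovers. Comparing them with the parentals, only the e allele has switched, so e is the middle locus and the order is k – e – c.
Crossovers in the e–c interval produce the single-crossover classes c k e+ and c+ k+ e (36 + 44 = 80) plus the double crossovers (2).
RF(e–c) = (80 + 2) / 833 = 82/833 = 0.0984 → 9.8 m.u.

9.8 m.u.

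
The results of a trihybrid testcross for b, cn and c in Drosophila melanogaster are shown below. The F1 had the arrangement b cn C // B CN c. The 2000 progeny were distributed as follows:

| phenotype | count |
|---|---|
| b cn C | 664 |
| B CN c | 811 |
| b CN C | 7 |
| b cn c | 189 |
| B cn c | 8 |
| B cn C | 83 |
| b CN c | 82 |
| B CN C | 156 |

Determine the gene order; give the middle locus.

cn

The two rarest classes, b CN C and B cn c, are the double crossovers. Comparing them with the parentals, only the cn allele has switched, so cn is the middle locus and the order is c – cn – b.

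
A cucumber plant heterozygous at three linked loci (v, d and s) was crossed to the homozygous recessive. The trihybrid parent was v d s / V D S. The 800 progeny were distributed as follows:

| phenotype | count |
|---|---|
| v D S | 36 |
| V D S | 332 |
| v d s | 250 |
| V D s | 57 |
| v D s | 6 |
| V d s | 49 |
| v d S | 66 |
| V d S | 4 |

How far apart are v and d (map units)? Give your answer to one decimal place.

The two rarest classes, v D s and V d S, are the double crossovers. Comparing them with the parentals, only the d allele has switched, so d is the middle locus and the order is v – d – s.
Crossovers in the v–d interval produce the single-crossover classes V d s and v D S (49 + 36 = 85) plus the double crossovers (10).
RF(v–d) = (85 + 10) / 800 = 95/800 = 0.1187 → 11.9 map units.

11.9 map units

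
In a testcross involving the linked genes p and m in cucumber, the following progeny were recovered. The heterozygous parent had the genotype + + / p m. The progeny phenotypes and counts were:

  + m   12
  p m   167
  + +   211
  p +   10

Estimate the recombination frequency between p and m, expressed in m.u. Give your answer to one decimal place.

5.5 m.u.

The recombinant classes are + m and p +: 12 + 10 = 22.
Recombination frequency = 22/400 = 0.0550 ≈ 5.5%, i.e. 5.5 m.u.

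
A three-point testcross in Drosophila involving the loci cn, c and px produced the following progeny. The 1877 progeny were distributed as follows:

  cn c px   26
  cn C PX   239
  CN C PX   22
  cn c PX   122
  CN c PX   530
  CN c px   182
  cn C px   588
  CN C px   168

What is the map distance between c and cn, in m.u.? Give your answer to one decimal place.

18.0 m.u.

The two most frequent reciprocal classes, CN c PX and cn C px, are the parental types, so the F1 was CN c PX / cn C px.
The two rarest classes, CN C PX and cn c px, are the double crossovers. Comparing them with the parentals, only the c allele has switched, so c is the middle locus and the order is cn – c – px.
Crossovers in the cn–c interval produce the single-crossover classes cn c PX and CN C px (122 + 168 = 290) plus the double crossovers (48).
RF(cn–c) = (290 + 48) / 1877 = 338/1877 = 0.1801 → 18.0 m.u.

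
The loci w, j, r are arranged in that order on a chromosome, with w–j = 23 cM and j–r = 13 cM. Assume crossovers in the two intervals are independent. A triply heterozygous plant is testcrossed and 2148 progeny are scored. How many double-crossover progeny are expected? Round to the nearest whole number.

64

Map distances give recombination frequencies of 0.230 and 0.130 for the two intervals.
With no interference, expected double-crossover frequency = 0.230 × 0.130 = 0.02990.
Expected number = 0.02990 × 2148 = 64.23 ≈ 64.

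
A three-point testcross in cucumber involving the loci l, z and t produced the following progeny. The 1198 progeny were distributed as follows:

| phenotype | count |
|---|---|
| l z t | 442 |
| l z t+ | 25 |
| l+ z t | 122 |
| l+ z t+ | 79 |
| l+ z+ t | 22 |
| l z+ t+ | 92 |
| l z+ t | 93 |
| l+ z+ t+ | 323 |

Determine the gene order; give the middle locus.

t

The two most frequent reciprocal classes, l z t and l+ z+ t+, are the parental types, so the F1 was l z t / l+ z+ t+.
The two rarest classes, l z t+ and l+ z+ t, are the double crossovers. Comparing them with the parentals, only the t allele has switched, so t is the middle locus and the order is l – t – z.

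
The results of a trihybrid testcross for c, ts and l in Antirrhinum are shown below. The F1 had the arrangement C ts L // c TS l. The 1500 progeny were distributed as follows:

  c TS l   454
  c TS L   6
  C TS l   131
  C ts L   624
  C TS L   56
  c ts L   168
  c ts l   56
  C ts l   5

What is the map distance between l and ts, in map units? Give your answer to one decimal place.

8.2 map units

The two rarest classes, C ts l and c TS L, are the double crossovers. Comparing them with the parentals, only the l allele has switched, so l is the middle locus and the order is c – l – ts.
Crossovers in the l–ts interval produce the single-crossover classes C TS L and c ts l (56 + 56 = 112) plus the double crossovers (11).
RF(l–ts) = (112 + 11) / 1500 = 123/1500 = 0.0820 → 8.2 map units.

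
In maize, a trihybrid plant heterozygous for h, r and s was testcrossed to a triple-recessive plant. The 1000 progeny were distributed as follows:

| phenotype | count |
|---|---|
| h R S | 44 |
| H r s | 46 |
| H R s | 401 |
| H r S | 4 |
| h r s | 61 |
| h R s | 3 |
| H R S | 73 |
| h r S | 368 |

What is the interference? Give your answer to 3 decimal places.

The two most frequent reciprocal classes, H R s and h r S, are the parental types, so the F1 was H R s / h r S.
The two rarest classes, h R s and H r S, are the double crossovers. Comparing them with the parentals, only the h allele has switched, so h is the middle locus and the order is s – h – r.
s–h: (134 + 7)/1000 = 0.1410; h–r: (90 + 7)/1000 = 0.0970.
Expected DCO frequency = 0.1410 × 0.0970 ≈ 0.01368; observed = 7/1000 ≈ 0.00700.
Coefficient of coincidence = 0.00700/0.01368 ≈ 0.512; interference = 1 − 0.512 = 0.488.

0.488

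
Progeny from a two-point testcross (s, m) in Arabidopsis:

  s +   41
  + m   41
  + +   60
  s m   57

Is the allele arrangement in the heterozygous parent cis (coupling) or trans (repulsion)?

cis

The two most frequent classes are + + (60) and s m (57); these are the parental (non-recombinant) types.
So the F1 carried + + on one chromosome and s m on the other — the recessive alleles are on the same chromosome (cis / coupling).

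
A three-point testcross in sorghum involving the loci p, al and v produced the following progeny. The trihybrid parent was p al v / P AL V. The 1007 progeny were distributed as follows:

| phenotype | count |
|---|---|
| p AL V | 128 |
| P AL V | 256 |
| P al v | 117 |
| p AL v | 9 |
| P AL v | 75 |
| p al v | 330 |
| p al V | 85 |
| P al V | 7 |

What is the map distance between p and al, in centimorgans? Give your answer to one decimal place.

25.9 centimorgans

The two rarest classes, p AL v and P al V, are the double crossovers. Comparing them with the parentals, only the al allele has switched, so al is the middle locus and the order is v – al – p.
Crossovers in the al–p interval produce the single-crossover classes P al v and p AL V (117 + 128 = 245) plus the double crossovers (16).
RF(al–p) = (245 + 16) / 1007 = 261/1007 = 0.2592 → 25.9 centimorgans.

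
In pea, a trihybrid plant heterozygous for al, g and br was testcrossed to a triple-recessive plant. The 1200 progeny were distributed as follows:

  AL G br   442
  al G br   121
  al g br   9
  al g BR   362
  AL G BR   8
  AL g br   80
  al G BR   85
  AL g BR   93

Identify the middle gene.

The two most frequent reciprocal classes, AL G br and al g BR, are the parental types, so the F1 was AL G br / al g BR.
The two rarest classes, AL G BR and al g br, are the double crossovers. Comparing them with the parentals, only the br allele has switched, so br is the middle locus and the order is g – br – al.

br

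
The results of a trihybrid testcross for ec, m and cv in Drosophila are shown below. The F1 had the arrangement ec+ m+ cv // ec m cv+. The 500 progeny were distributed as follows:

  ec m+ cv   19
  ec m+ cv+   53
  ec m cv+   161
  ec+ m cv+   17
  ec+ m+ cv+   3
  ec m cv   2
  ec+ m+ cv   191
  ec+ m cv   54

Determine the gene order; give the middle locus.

cv

The two rarest classes, ec+ m+ cv+ and ec m cv, are the double crossovers. Comparing them with the parentals, only the cv allele has switched, so cv is the middle locus and the order is ec – cv – m.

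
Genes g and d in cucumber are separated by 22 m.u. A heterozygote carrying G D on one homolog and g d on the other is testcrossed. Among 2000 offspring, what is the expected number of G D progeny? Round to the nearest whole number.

780

A map distance of 22 m.u. corresponds to a recombination frequency of 0.220.
The F1 is G D / g d, so G D is a parental gamete class with expected frequency (1 − r)/2 = 0.780/2 = 0.3900.
Expected number = 0.3900 × 2000 = 780.00 ≈ 780.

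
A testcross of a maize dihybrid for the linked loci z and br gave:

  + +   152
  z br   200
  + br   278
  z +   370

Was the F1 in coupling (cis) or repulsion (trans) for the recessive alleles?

The two most frequent classes are + br (278) and z + (370); these are the parental (non-recombinant) types.
So the F1 carried + br on one chromosome and z + on the other — the recessive alleles are on opposite chromosomes (trans / repulsion).

trans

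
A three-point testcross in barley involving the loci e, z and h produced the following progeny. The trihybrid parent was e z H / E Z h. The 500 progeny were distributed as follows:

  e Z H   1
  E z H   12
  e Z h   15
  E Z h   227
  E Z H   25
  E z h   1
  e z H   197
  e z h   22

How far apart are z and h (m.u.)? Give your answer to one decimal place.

The two rarest classes, e Z H and E z h, are the double crossovers. Comparing them with the parentals, only the z allele has switched, so z is the middle locus and the order is e – z – h.
Crossovers in the z–h interval produce the single-crossover classes e z h and E Z H (22 + 25 = 47) plus the double crossovers (2).
RF(z–h) = (47 + 2) / 500 = 49/500 = 0.0980 → 9.8 m.u.

9.8 m.u.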